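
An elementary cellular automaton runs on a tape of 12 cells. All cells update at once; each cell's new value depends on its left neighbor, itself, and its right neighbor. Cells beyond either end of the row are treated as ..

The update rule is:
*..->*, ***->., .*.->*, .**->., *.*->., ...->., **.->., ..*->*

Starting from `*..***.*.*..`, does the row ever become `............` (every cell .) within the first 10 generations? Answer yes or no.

***....*.**.
...*..**...*
..****..*.**
.*....***...
***..*...*..
...****.***.
..*........*
.***......**
*...*....*..
**.***..***.
generation 10 is **.***..***., still not uniform .

no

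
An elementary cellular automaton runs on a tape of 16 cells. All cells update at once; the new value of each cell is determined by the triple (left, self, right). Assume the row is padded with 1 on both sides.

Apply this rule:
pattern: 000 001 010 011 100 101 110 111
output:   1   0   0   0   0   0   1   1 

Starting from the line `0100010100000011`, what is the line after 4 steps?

0100000101001000

0001000001111001
0100011100111000
0001001100011010
0100000101001000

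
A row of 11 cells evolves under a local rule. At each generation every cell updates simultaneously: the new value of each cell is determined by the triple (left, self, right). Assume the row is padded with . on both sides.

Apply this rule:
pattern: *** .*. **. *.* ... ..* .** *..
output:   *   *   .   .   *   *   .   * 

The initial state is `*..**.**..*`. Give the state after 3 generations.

**..***..**

***.....***
.*.*****.*.
**..***..**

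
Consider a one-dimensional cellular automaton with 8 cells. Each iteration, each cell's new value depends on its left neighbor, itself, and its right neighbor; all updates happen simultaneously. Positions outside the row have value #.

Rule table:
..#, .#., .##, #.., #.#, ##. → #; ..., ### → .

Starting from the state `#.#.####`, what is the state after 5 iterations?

...##..#

iteration 1: #####...
iteration 2: ....##.#
iteration 3: #..#####
iteration 4: ####....
iteration 5: ...##..#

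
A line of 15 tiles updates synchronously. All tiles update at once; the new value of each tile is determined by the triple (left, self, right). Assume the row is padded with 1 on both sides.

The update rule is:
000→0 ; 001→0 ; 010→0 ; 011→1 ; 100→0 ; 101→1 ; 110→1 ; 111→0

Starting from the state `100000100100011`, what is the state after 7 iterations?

100000000000010
100000000000001
100000000000001  (fixed point — unchanged through iteration 7)

100000000000001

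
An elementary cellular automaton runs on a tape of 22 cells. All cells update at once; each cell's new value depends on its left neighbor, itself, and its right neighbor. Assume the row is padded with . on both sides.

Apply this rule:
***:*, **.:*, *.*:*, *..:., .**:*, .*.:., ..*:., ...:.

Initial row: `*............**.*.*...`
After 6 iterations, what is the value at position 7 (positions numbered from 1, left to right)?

.

.............***.*....
.............****.....
.............****.....  (fixed point — unchanged through iteration 6)
position 7 holds .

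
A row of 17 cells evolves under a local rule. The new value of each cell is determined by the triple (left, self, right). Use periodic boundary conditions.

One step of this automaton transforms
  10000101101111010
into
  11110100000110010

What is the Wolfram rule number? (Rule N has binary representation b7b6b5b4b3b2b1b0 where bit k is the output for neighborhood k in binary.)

position 11: 111 → 1  (bit 7 = 1)
position 8: 110 → 0  (bit 6 = 0)
position 6: 101 → 0  (bit 5 = 0)
position 1: 100 → 1  (bit 4 = 1)
position 7: 011 → 0  (bit 3 = 0)
position 0: 010 → 1  (bit 2 = 1)
position 4: 001 → 0  (bit 1 = 0)
position 2: 000 → 1  (bit 0 = 1)
bits b7..b0 = 10010101 = 149

149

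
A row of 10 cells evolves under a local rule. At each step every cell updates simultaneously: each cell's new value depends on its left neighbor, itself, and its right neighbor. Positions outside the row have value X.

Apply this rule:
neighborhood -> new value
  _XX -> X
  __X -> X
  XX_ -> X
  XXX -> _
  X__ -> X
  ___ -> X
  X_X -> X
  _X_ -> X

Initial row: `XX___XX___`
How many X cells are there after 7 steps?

step 1: _XXXXXXXXX
step 2: XX________
step 3: _XXXXXXXXX  (repeats step 1; period 2)
step 7: _XXXXXXXXX
count of X: 9

9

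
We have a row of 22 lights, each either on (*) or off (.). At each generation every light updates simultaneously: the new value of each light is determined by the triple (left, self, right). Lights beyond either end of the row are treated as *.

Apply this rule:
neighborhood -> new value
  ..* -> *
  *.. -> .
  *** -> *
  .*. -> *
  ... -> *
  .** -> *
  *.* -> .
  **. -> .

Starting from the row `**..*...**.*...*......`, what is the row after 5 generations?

*..**.***..*.***.*****
..**..**..**.**..*****
.**..**..**..*..******
.*..**..**..**.*******
.*.**..**..**..*******

.*.**..**..**..*******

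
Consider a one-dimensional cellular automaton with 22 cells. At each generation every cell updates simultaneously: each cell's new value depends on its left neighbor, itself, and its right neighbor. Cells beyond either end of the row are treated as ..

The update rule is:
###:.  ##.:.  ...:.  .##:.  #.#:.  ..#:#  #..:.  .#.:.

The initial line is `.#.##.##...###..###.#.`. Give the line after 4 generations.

.......#....#.........

#.........#....#......
.........#....#.......
........#....#........
.......#....#.........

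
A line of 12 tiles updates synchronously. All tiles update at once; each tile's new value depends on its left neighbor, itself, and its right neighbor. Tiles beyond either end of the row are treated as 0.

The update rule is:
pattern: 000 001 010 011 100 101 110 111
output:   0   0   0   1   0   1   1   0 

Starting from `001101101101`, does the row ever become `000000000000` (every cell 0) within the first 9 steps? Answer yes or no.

step 1: 001111111110
step 2: 001000000010
step 3: 000000000000
all cells are 0 at step 3

yes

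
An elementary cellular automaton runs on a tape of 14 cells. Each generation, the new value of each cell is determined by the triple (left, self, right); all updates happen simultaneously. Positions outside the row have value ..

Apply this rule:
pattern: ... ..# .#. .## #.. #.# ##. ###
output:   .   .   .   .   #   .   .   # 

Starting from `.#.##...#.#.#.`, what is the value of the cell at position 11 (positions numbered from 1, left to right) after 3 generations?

.

.....#.......#
......#.......
.......#......
position 11 holds .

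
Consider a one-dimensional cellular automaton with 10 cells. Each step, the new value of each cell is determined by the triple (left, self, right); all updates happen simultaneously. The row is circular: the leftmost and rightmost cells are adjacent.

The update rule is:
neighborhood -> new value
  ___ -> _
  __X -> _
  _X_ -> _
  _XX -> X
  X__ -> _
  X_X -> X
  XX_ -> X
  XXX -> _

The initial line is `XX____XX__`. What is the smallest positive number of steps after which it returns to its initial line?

1

XX____XX__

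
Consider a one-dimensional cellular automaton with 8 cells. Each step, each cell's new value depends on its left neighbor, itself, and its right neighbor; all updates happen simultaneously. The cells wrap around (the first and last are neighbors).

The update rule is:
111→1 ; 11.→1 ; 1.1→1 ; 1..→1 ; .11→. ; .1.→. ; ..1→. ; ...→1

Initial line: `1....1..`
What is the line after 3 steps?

1..111..

.111..1.
..111..1
1..111..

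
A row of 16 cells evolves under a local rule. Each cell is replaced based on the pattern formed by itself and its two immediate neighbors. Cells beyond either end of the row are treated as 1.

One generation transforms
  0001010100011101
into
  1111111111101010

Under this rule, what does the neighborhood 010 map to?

1

At position 3 the neighborhood is 010; the next row has 1 there.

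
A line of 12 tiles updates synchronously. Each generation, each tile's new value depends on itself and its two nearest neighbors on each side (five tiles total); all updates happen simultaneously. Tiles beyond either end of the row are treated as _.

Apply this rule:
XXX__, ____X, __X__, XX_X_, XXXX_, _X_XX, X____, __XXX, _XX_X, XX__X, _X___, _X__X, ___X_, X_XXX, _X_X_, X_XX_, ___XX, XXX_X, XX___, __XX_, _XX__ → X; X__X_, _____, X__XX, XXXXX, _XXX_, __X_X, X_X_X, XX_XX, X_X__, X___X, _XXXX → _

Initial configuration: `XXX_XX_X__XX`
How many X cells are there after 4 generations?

X_X_XXX_X_XX
_X_XX_XX_XXX
X_XXX_XX_X_X
_XX_X_XXX_X_
count of X: 7

7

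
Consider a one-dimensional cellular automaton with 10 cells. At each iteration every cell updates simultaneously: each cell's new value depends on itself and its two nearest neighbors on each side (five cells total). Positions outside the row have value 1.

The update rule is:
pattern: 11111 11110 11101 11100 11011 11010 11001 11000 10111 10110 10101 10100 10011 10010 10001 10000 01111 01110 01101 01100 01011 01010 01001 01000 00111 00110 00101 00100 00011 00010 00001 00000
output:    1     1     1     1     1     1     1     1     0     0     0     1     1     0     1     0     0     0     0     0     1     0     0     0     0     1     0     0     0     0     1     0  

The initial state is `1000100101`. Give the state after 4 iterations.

1111111001

iteration 1: 1110000010
iteration 2: 1111001001
iteration 3: 1111100010
iteration 4: 1111111001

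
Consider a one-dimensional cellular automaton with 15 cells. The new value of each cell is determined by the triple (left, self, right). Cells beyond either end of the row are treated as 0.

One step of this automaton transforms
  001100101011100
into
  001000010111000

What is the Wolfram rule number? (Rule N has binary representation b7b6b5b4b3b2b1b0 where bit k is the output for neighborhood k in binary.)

position 11: 111 → 1  (bit 7 = 1)
position 3: 110 → 0  (bit 6 = 0)
position 7: 101 → 1  (bit 5 = 1)
position 4: 100 → 0  (bit 4 = 0)
position 2: 011 → 1  (bit 3 = 1)
position 6: 010 → 0  (bit 2 = 0)
position 1: 001 → 0  (bit 1 = 0)
position 0: 000 → 0  (bit 0 = 0)
bits b7..b0 = 10101000 = 168

168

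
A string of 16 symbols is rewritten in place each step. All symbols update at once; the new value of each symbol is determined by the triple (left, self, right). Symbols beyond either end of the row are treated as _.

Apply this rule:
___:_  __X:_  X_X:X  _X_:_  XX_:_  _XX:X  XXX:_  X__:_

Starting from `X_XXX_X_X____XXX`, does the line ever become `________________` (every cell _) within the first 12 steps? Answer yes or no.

yes

_XX__X_X_____X__
_X____X_________
________________
all cells are _ at step 3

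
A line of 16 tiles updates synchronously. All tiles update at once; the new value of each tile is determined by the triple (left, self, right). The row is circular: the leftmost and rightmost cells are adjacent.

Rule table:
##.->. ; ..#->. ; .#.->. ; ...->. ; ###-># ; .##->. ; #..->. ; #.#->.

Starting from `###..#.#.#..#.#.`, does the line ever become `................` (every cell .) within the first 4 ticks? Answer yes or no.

.#..............
................
all cells are . at tick 2

yes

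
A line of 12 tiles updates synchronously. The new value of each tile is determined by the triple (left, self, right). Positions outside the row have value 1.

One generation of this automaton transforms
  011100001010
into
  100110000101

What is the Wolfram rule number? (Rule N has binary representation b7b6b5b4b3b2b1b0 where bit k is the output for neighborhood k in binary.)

position 2: 111 → 0  (bit 7 = 0)
position 3: 110 → 1  (bit 6 = 1)
position 0: 101 → 1  (bit 5 = 1)
position 4: 100 → 1  (bit 4 = 1)
position 1: 011 → 0  (bit 3 = 0)
position 8: 010 → 0  (bit 2 = 0)
position 7: 001 → 0  (bit 1 = 0)
position 5: 000 → 0  (bit 0 = 0)
bits b7..b0 = 01110000 = 112

112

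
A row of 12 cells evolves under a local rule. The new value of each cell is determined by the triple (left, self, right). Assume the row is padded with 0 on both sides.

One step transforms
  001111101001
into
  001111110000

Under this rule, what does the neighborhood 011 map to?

1

At position 2 the neighborhood is 011; the next row has 1 there.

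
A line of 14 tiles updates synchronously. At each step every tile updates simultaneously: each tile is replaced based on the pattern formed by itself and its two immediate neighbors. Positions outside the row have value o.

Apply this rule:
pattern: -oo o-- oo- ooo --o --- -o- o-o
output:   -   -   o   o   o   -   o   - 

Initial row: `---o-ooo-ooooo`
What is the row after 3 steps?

-o-o-o-o-o--oo

--oo--oo--oooo
-o-o-o-o-o-ooo
-o-o-o-o-o--oo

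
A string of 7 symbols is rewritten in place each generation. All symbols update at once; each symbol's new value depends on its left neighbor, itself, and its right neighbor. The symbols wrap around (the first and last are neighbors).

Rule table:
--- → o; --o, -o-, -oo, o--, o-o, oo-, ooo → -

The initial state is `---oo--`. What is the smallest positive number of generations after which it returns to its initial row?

2

oo----o
---oo--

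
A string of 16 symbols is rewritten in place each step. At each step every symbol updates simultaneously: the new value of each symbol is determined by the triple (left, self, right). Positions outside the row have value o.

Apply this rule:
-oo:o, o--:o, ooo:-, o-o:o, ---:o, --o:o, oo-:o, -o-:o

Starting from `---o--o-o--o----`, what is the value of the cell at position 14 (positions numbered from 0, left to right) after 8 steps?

oooooooooooooooo
----------------
oooooooooooooooo  (repeats step 1; period 2)
step 8: ----------------
position 14 holds -

-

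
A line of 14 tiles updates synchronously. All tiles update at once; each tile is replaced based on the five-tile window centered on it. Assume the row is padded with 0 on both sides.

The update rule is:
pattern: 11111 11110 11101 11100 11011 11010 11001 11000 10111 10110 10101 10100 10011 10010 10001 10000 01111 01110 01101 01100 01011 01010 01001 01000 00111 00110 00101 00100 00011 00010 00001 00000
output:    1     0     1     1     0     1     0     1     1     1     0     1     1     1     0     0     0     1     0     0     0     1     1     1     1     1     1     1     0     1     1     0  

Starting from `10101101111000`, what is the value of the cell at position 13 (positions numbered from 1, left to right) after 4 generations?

0

11001001001100
10011111111010
11110111101111
10010100101001
position 13 holds 0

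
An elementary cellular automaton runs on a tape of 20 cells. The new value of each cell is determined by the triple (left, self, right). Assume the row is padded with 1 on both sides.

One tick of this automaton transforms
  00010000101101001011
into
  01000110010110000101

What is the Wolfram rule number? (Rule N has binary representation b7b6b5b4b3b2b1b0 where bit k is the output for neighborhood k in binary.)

225

position 19: 111 → 1  (bit 7 = 1)
position 11: 110 → 1  (bit 6 = 1)
position 9: 101 → 1  (bit 5 = 1)
position 0: 100 → 0  (bit 4 = 0)
position 10: 011 → 0  (bit 3 = 0)
position 3: 010 → 0  (bit 2 = 0)
position 2: 001 → 0  (bit 1 = 0)
position 1: 000 → 1  (bit 0 = 1)
bits b7..b0 = 11100001 = 225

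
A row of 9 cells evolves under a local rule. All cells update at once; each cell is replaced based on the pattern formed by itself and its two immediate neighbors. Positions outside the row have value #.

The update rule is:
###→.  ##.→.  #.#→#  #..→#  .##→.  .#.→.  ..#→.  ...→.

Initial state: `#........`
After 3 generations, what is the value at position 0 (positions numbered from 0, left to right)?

.#.......
#.#......
.#.#.....
position 0 holds .

.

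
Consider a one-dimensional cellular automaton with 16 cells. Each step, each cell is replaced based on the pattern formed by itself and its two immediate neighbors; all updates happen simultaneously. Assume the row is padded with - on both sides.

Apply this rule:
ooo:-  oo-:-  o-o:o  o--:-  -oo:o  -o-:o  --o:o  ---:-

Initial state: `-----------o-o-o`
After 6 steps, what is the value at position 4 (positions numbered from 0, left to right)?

step 1: ----------oooooo
step 2: ---------oo-----
step 3: --------oo------
step 4: -------oo-------
step 5: ------oo--------
step 6: -----oo---------
position 4 holds -

-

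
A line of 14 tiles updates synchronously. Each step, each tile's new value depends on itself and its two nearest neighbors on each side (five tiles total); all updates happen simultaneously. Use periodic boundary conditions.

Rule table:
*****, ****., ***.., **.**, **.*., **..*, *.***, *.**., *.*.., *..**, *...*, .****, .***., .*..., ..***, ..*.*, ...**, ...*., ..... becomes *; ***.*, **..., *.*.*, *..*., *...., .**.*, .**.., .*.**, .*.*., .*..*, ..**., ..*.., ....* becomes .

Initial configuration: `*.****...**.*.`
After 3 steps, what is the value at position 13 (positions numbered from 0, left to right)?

.

..****.**..*..
.****.**.*..*.
****.**.**....
position 13 holds .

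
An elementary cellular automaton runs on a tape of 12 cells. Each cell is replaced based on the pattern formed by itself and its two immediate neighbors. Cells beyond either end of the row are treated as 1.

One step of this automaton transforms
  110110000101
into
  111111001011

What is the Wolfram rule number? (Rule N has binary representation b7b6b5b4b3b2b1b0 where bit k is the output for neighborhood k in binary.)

250

position 0: 111 → 1  (bit 7 = 1)
position 1: 110 → 1  (bit 6 = 1)
position 2: 101 → 1  (bit 5 = 1)
position 5: 100 → 1  (bit 4 = 1)
position 3: 011 → 1  (bit 3 = 1)
position 9: 010 → 0  (bit 2 = 0)
position 8: 001 → 1  (bit 1 = 1)
position 6: 000 → 0  (bit 0 = 0)
bits b7..b0 = 11111010 = 250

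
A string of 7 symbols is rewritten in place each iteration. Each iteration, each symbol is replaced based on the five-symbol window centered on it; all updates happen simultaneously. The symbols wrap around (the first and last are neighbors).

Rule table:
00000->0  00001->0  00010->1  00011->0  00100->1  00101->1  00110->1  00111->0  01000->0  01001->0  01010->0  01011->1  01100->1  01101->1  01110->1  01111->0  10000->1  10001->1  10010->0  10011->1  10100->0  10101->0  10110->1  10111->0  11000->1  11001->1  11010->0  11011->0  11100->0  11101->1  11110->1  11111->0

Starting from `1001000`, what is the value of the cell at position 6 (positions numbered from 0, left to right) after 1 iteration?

1

1001011
position 6 holds 1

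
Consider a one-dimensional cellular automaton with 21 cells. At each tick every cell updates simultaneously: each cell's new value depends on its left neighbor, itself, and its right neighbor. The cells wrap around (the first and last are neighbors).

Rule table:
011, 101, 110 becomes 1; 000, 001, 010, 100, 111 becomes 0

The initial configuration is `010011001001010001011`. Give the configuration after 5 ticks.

tick 1: 100011000000100000111
tick 2: 100011000000000000100
tick 3: 000011000000000000000
tick 4: 000011000000000000000  (fixed point — unchanged through tick 5)

000011000000000000000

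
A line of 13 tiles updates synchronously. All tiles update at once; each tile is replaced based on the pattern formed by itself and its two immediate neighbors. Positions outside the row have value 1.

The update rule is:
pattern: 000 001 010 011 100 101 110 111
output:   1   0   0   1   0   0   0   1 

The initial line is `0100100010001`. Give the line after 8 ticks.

0100001110001

tick 1: 0000001000101
tick 2: 0111100010001
tick 3: 0111001000101
tick 4: 0110000010001
tick 5: 0100111000101
tick 6: 0000110010001
tick 7: 0110100000101
tick 8: 0100001110001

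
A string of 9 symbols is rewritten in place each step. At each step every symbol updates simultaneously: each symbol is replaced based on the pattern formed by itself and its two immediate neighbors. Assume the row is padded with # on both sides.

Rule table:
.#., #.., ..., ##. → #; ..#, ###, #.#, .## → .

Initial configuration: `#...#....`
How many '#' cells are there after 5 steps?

6

###.####.
..#....#.
#.####.#.
#....#.#.
####.#.#.
count of #: 6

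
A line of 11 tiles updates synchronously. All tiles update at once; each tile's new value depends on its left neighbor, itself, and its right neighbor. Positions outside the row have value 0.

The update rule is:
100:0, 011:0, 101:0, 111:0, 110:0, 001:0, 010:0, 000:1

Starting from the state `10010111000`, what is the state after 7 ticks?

00000000011

00000000011
11111111000
00000000011  (repeats tick 1; period 2)
tick 7: 00000000011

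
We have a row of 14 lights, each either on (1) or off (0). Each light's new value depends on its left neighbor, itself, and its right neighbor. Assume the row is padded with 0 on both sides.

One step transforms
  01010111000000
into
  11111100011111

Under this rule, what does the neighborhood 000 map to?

At position 9 the neighborhood is 000; the next row has 1 there.

1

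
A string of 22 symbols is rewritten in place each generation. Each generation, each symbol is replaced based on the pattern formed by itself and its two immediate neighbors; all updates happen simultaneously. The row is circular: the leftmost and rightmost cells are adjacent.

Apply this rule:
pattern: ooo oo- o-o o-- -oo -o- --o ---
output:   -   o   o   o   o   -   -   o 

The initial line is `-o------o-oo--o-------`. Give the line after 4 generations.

-oooooo-oo-oo-ooo--ooo

generation 1: --ooooo--oooo--ooooooo
generation 2: o-o---oo-o--oo-o-----o
generation 3: oo-oo-ooo-o-ooo-oooo-o
generation 4: -oooooo-oo-oo-ooo--ooo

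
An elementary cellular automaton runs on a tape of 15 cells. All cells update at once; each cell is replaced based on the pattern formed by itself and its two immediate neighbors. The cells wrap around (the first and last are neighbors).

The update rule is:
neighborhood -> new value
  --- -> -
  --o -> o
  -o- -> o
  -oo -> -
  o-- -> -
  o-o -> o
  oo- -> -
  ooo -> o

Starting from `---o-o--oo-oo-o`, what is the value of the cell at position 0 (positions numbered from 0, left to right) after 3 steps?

o

--oooo-o--o--oo
-o-oo-oo-oo-o--
ooo--o--o--oo--
position 0 holds o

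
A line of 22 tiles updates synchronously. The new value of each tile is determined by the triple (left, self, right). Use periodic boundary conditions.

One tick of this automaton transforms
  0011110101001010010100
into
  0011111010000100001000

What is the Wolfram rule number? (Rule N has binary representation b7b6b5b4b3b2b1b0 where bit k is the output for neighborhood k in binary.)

232

position 3: 111 → 1  (bit 7 = 1)
position 5: 110 → 1  (bit 6 = 1)
position 6: 101 → 1  (bit 5 = 1)
position 10: 100 → 0  (bit 4 = 0)
position 2: 011 → 1  (bit 3 = 1)
position 7: 010 → 0  (bit 2 = 0)
position 1: 001 → 0  (bit 1 = 0)
position 0: 000 → 0  (bit 0 = 0)
bits b7..b0 = 11101000 = 232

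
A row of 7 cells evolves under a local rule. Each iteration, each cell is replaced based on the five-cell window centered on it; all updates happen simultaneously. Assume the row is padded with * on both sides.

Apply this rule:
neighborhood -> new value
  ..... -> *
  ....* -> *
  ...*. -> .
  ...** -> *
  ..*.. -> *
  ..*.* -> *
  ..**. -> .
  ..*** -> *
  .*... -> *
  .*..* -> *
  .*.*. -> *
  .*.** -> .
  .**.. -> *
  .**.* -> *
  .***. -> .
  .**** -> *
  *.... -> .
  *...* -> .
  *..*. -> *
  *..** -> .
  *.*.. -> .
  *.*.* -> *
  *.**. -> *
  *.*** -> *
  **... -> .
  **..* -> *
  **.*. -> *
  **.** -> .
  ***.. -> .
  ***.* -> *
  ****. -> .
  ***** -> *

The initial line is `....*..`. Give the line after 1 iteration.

..*.**.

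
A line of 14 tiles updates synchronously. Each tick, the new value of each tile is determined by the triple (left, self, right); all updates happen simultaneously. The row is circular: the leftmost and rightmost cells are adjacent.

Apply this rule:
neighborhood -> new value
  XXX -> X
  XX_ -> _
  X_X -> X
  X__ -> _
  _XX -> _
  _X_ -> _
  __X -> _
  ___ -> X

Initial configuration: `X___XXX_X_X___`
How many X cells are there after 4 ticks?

3

__X__X_X_X__X_
X_____X_X_____
__XXX__X__XXX_
X__X_______X__
count of X: 3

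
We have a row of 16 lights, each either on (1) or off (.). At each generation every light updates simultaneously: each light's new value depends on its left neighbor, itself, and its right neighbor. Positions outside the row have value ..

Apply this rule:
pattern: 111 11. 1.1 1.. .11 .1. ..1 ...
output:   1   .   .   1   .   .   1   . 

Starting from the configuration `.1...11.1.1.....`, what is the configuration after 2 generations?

1.1.1......1....
.....1....1.1...

.....1....1.1...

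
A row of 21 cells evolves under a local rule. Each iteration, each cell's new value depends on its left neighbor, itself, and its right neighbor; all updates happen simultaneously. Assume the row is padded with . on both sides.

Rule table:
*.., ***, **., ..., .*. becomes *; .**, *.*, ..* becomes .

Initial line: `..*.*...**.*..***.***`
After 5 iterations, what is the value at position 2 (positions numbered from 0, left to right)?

iteration 1: *.*.***..*.**..**..**
iteration 2: *.*..***.*..**..**..*
iteration 3: *.**..**.**..**..**.*
iteration 4: *..**..*..**..**..*.*
iteration 5: **..**.**..**..**.*.*
position 2 holds .

.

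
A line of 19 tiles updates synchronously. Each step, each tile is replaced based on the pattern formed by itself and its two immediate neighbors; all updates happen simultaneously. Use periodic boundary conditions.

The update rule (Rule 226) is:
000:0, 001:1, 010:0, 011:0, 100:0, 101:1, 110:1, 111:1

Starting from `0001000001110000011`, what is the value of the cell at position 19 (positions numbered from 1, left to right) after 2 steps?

step 1: 0010000010110000101
step 2: 0100000101010001010
position 19 holds 0

0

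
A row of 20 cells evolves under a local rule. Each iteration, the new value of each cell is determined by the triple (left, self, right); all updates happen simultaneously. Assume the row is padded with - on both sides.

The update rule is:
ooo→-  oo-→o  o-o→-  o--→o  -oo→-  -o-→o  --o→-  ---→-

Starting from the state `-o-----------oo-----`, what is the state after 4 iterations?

-oo-----------oo----
--oo-----------oo---
---oo-----------oo--
----oo-----------oo-

----oo-----------oo-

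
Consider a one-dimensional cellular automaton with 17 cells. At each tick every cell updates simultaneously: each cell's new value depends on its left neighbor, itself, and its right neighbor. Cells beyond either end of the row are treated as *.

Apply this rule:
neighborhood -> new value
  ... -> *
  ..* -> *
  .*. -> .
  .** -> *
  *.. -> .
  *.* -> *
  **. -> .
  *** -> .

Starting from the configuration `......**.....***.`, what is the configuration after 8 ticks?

.******..*****..*
**......**.....**
...******..*****.
.***......**....*
**...******..****
...***......**...
.***...******..**
**...***......**.

**...***......**.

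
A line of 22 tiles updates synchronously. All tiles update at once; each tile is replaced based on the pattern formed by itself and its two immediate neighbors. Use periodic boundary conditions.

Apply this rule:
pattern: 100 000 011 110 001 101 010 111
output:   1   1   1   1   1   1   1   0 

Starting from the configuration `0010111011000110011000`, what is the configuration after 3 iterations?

1111101111111111111111
0000111000000000000000
1111101111111111111111

1111101111111111111111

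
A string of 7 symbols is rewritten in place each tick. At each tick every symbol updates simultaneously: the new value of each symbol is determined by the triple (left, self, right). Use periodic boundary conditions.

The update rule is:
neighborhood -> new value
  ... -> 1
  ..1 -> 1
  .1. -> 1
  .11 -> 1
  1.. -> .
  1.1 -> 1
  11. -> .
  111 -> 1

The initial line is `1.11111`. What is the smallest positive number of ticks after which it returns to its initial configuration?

7

.111111
111111.
11111.1
1111.11
111.111
11.1111
1.11111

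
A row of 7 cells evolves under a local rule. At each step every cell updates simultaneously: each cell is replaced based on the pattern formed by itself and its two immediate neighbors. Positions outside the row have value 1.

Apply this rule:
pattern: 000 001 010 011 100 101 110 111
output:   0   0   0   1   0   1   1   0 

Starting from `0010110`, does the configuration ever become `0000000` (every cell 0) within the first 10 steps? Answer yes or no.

yes

step 1: 0001111
step 2: 0001000
step 3: 0000000
all cells are 0 at step 3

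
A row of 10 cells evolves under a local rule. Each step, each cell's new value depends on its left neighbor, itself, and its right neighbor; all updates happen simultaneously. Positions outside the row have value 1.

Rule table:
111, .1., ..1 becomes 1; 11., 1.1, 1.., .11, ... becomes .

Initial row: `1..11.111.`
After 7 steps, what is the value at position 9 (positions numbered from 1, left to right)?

.

..1....1..
.11...11.1
.....1....
....11...1
...1....1.
..11...11.
.1....1...
position 9 holds .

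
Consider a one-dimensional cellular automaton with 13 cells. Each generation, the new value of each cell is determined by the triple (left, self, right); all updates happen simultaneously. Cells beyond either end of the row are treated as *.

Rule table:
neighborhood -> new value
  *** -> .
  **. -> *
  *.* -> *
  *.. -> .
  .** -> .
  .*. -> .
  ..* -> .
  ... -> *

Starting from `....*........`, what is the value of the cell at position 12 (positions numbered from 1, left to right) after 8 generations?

.

generation 1: .**...******.
generation 2: *.*.*......**
generation 3: **.*..****...
generation 4: .**......*.*.
generation 5: *.*.****..*.*
generation 6: **.*...*...*.
generation 7: .**..*...*..*
generation 8: *.*....*.....
position 12 holds .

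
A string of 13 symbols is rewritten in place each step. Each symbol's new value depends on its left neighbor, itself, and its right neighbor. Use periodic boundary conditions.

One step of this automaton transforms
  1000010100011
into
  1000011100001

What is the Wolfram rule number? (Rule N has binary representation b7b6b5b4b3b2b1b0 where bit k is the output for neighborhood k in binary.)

228

position 12: 111 → 1  (bit 7 = 1)
position 0: 110 → 1  (bit 6 = 1)
position 6: 101 → 1  (bit 5 = 1)
position 1: 100 → 0  (bit 4 = 0)
position 11: 011 → 0  (bit 3 = 0)
position 5: 010 → 1  (bit 2 = 1)
position 4: 001 → 0  (bit 1 = 0)
position 2: 000 → 0  (bit 0 = 0)
bits b7..b0 = 11100100 = 228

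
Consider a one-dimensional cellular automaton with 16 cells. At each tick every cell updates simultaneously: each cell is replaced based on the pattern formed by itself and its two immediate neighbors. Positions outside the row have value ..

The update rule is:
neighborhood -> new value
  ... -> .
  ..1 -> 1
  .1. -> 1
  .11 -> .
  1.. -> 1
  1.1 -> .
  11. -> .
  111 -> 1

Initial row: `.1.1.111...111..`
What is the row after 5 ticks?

11.1..1.1.1.1.1.
...1111.1.1.1.11
..1.11..1.1.1...
.11...111.1.11..
1..1.1.1..1...1.

1..1.1.1..1...1.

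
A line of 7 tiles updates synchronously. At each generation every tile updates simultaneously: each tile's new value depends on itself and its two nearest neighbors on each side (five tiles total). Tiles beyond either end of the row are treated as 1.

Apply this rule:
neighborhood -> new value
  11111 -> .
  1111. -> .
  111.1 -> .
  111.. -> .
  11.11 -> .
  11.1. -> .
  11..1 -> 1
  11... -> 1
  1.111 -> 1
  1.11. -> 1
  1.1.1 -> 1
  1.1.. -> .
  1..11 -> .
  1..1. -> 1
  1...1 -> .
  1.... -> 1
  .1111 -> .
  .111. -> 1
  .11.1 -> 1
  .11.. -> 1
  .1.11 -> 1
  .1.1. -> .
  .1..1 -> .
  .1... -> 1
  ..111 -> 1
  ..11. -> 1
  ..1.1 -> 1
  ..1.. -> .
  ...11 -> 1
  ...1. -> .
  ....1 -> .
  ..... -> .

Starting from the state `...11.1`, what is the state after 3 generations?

generation 1: 1.111.1
generation 2: ..11..1
generation 3: 1.111.1

1.111.1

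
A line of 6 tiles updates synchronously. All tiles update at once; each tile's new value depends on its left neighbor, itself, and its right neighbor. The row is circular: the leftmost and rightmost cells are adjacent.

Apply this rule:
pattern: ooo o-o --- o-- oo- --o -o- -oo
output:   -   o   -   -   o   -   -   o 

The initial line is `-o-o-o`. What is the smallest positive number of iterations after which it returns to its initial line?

2

o-o-o-
-o-o-o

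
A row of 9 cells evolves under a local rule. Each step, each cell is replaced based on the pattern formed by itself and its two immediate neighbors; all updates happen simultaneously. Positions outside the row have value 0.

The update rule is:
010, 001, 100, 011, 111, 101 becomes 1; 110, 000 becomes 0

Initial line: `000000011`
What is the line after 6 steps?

000000110
000001101
000011011
000110110
001101101
011011011

011011011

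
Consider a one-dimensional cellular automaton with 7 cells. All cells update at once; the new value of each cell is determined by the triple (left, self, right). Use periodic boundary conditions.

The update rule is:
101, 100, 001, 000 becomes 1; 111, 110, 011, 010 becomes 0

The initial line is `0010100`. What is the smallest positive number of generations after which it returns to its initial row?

1101011
0010100

2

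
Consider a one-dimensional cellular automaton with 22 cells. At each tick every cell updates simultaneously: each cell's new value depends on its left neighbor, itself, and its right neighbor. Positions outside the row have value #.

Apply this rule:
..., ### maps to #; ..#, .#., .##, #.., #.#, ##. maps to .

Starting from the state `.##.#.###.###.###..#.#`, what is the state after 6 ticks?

tick 1: .......#...#...#......
tick 2: .#####...#...#...####.
tick 3: ..###..#...#...#..##..
tick 4: ...#.....#...#........
tick 5: .#...###...#...######.
tick 6: ...#..#..#...#..####..

...#..#..#...#..####..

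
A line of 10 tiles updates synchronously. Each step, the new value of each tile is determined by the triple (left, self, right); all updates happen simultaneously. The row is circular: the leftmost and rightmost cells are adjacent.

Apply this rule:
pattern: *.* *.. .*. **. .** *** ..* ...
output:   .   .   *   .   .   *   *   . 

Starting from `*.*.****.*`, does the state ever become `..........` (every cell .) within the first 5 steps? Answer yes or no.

..*..**...
.**.*.....
*...*.....
*..**....*
..*.....*.
step 5 is ..*.....*., still not uniform .

no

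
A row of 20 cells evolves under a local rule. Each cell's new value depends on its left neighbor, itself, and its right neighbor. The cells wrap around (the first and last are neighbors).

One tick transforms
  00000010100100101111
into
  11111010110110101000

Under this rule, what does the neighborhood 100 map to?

1

At position 0 the neighborhood is 100; the next row has 1 there.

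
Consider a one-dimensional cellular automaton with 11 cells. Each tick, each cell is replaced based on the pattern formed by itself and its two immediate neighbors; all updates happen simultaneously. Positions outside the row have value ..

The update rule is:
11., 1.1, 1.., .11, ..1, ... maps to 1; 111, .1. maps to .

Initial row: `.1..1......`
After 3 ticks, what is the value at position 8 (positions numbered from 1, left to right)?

1.11.111111
.11111....1
11...11111.
position 8 holds 1

1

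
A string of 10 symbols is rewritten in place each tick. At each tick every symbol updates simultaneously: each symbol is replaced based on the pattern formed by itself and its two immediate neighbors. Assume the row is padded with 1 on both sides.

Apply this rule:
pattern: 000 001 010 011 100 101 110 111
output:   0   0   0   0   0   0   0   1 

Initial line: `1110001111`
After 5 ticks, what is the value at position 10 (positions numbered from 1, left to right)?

0

1100000111
1000000011
0000000001
0000000000
0000000000
position 10 holds 0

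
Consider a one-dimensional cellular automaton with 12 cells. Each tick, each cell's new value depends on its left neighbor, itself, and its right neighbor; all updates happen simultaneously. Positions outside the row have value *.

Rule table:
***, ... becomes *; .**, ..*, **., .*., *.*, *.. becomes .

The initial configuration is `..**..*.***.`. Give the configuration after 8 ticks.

..****..***.

.........*..
.*******....
..*****..**.
...***......
.*..*..****.
........**..
.******.....
..****..***.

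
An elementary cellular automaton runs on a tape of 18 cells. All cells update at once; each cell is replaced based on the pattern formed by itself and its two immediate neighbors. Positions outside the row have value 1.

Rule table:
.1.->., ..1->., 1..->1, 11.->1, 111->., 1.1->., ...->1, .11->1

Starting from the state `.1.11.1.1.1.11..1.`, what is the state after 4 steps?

....11111..11.....

...11.......111...
11.11111111.1.111.
.1.1......1...1.1.
....11111..11.....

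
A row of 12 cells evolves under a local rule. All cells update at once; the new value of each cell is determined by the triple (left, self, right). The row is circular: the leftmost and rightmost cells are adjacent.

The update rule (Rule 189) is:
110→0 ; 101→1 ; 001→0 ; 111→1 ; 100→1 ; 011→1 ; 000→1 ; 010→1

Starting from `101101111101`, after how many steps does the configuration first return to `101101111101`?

011011111011
110111110110
101111101101
011111011011
111110110110
111101101101
111011011011
110110110111
101101101111
011011011111
110110111110
101101111101

12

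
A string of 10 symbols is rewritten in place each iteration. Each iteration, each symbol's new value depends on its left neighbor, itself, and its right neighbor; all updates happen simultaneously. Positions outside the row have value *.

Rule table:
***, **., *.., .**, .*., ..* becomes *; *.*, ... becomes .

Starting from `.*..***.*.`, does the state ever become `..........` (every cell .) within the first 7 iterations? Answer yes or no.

iteration 1: .******.*.
iteration 2: .******.*.  (fixed point — unchanged through iteration 7)
iteration 7 is .******.*., still not uniform .

no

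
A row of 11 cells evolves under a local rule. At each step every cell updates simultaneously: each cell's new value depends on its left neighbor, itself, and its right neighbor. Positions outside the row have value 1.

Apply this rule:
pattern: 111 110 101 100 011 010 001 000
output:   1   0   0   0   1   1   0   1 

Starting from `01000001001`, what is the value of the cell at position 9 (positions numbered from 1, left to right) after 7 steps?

step 1: 01011101001
step 2: 01011001001
step 3: 01010001001
step 4: 01010101001
step 5: 01010101001  (fixed point — unchanged through step 7)
position 9 holds 0

0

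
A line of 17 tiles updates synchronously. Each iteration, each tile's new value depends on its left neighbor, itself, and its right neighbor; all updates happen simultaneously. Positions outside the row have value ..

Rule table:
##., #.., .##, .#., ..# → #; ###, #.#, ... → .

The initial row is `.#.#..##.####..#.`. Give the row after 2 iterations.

##.#...#.####...#

iteration 1: ##.#####.#..#####
iteration 2: ##.#...#.####...#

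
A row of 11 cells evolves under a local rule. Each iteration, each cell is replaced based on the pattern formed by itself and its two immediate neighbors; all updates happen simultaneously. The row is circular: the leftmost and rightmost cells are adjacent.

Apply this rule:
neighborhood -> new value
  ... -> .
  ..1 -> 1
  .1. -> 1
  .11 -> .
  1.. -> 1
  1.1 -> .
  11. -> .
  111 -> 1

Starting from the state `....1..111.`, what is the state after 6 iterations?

...1111.1.1
1.1.11..1.1
..1...111..
.111.1.1.1.
1.1..1.1.11
..1111.1..1

..1111.1..1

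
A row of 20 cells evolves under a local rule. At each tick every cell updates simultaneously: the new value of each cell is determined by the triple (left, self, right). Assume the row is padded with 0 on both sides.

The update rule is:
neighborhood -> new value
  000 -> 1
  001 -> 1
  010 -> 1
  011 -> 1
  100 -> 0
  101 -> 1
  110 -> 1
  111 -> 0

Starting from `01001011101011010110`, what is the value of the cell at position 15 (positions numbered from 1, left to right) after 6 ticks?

0

11011110111111111110
11110011100000000010
10010110101111111110
10111111111000000010
11100000001011111110
10101111111110000010
position 15 holds 0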